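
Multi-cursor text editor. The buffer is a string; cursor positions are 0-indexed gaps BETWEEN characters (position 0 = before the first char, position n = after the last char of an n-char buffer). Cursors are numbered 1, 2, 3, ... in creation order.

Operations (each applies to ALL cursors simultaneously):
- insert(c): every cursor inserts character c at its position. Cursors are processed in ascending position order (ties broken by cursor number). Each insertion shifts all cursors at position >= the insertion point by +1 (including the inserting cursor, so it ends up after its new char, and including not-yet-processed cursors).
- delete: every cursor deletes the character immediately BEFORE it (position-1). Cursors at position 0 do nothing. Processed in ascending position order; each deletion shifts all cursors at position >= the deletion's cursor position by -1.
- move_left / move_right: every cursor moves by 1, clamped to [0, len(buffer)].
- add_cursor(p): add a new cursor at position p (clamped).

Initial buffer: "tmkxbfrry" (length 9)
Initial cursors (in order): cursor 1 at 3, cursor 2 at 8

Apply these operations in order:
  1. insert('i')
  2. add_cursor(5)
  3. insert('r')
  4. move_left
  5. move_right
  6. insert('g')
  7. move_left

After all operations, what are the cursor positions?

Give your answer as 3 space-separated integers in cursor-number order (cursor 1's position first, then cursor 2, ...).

After op 1 (insert('i')): buffer="tmkixbfrriy" (len 11), cursors c1@4 c2@10, authorship ...1.....2.
After op 2 (add_cursor(5)): buffer="tmkixbfrriy" (len 11), cursors c1@4 c3@5 c2@10, authorship ...1.....2.
After op 3 (insert('r')): buffer="tmkirxrbfrriry" (len 14), cursors c1@5 c3@7 c2@13, authorship ...11.3....22.
After op 4 (move_left): buffer="tmkirxrbfrriry" (len 14), cursors c1@4 c3@6 c2@12, authorship ...11.3....22.
After op 5 (move_right): buffer="tmkirxrbfrriry" (len 14), cursors c1@5 c3@7 c2@13, authorship ...11.3....22.
After op 6 (insert('g')): buffer="tmkirgxrgbfrrirgy" (len 17), cursors c1@6 c3@9 c2@16, authorship ...111.33....222.
After op 7 (move_left): buffer="tmkirgxrgbfrrirgy" (len 17), cursors c1@5 c3@8 c2@15, authorship ...111.33....222.

Answer: 5 15 8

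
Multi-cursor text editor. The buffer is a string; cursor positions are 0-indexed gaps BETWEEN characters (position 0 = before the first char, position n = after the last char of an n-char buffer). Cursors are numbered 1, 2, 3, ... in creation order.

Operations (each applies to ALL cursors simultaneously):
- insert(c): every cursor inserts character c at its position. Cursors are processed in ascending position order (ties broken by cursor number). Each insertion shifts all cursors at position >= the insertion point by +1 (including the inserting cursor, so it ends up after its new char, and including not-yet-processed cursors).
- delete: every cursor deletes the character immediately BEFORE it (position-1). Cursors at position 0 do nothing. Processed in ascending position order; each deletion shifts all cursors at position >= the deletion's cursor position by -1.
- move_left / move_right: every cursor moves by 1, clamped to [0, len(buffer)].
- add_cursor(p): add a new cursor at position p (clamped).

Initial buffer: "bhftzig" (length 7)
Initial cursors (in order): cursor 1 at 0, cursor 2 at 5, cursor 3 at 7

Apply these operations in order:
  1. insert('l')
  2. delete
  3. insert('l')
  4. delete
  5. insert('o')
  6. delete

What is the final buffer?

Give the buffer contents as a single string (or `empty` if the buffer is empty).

Answer: bhftzig

Derivation:
After op 1 (insert('l')): buffer="lbhftzligl" (len 10), cursors c1@1 c2@7 c3@10, authorship 1.....2..3
After op 2 (delete): buffer="bhftzig" (len 7), cursors c1@0 c2@5 c3@7, authorship .......
After op 3 (insert('l')): buffer="lbhftzligl" (len 10), cursors c1@1 c2@7 c3@10, authorship 1.....2..3
After op 4 (delete): buffer="bhftzig" (len 7), cursors c1@0 c2@5 c3@7, authorship .......
After op 5 (insert('o')): buffer="obhftzoigo" (len 10), cursors c1@1 c2@7 c3@10, authorship 1.....2..3
After op 6 (delete): buffer="bhftzig" (len 7), cursors c1@0 c2@5 c3@7, authorship .......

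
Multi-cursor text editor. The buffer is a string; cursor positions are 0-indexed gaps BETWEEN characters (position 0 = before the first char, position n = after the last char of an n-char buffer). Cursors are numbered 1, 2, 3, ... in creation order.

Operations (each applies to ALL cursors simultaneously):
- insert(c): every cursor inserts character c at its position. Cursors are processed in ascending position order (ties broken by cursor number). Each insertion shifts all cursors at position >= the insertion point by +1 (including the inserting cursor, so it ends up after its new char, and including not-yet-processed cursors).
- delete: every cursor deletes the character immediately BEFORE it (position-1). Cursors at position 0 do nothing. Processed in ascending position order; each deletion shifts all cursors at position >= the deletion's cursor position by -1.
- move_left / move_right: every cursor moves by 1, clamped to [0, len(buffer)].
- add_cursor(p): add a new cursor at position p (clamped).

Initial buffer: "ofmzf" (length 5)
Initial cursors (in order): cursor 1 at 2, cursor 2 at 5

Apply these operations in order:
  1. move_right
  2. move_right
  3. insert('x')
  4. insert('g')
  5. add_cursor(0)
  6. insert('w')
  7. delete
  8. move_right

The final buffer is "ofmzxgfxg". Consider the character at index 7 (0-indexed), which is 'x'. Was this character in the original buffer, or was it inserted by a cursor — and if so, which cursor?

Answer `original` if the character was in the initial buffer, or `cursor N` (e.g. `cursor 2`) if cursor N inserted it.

Answer: cursor 2

Derivation:
After op 1 (move_right): buffer="ofmzf" (len 5), cursors c1@3 c2@5, authorship .....
After op 2 (move_right): buffer="ofmzf" (len 5), cursors c1@4 c2@5, authorship .....
After op 3 (insert('x')): buffer="ofmzxfx" (len 7), cursors c1@5 c2@7, authorship ....1.2
After op 4 (insert('g')): buffer="ofmzxgfxg" (len 9), cursors c1@6 c2@9, authorship ....11.22
After op 5 (add_cursor(0)): buffer="ofmzxgfxg" (len 9), cursors c3@0 c1@6 c2@9, authorship ....11.22
After op 6 (insert('w')): buffer="wofmzxgwfxgw" (len 12), cursors c3@1 c1@8 c2@12, authorship 3....111.222
After op 7 (delete): buffer="ofmzxgfxg" (len 9), cursors c3@0 c1@6 c2@9, authorship ....11.22
After op 8 (move_right): buffer="ofmzxgfxg" (len 9), cursors c3@1 c1@7 c2@9, authorship ....11.22
Authorship (.=original, N=cursor N): . . . . 1 1 . 2 2
Index 7: author = 2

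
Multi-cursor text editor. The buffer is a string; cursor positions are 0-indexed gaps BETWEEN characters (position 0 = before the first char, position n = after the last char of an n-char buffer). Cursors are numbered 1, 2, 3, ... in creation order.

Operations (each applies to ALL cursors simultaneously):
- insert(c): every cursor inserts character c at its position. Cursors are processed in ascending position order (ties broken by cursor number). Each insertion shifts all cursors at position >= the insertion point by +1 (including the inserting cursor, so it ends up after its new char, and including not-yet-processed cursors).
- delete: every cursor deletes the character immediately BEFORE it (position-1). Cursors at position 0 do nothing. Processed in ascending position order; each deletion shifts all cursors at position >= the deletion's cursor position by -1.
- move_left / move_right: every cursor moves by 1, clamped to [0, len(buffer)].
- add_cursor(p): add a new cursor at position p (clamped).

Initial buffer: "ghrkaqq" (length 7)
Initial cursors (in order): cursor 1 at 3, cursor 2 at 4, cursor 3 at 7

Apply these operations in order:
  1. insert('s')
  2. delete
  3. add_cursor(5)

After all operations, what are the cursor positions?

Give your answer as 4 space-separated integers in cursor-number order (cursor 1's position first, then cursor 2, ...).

Answer: 3 4 7 5

Derivation:
After op 1 (insert('s')): buffer="ghrsksaqqs" (len 10), cursors c1@4 c2@6 c3@10, authorship ...1.2...3
After op 2 (delete): buffer="ghrkaqq" (len 7), cursors c1@3 c2@4 c3@7, authorship .......
After op 3 (add_cursor(5)): buffer="ghrkaqq" (len 7), cursors c1@3 c2@4 c4@5 c3@7, authorship .......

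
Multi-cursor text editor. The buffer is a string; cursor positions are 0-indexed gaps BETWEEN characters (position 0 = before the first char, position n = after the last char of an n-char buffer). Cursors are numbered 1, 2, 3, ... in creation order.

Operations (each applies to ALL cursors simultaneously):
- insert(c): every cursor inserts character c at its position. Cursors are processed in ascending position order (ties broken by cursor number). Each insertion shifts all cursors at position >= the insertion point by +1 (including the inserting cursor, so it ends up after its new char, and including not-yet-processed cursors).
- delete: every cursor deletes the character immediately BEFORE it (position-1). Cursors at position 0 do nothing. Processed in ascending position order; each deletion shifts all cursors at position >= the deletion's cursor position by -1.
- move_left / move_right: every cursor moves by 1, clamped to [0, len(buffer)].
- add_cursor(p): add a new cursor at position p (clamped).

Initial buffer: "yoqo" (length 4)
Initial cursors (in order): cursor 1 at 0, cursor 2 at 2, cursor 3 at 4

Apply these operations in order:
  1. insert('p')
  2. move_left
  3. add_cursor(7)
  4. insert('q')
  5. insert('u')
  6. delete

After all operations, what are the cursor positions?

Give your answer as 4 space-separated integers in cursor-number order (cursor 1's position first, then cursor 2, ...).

After op 1 (insert('p')): buffer="pyopqop" (len 7), cursors c1@1 c2@4 c3@7, authorship 1..2..3
After op 2 (move_left): buffer="pyopqop" (len 7), cursors c1@0 c2@3 c3@6, authorship 1..2..3
After op 3 (add_cursor(7)): buffer="pyopqop" (len 7), cursors c1@0 c2@3 c3@6 c4@7, authorship 1..2..3
After op 4 (insert('q')): buffer="qpyoqpqoqpq" (len 11), cursors c1@1 c2@5 c3@9 c4@11, authorship 11..22..334
After op 5 (insert('u')): buffer="qupyoqupqoqupqu" (len 15), cursors c1@2 c2@7 c3@12 c4@15, authorship 111..222..33344
After op 6 (delete): buffer="qpyoqpqoqpq" (len 11), cursors c1@1 c2@5 c3@9 c4@11, authorship 11..22..334

Answer: 1 5 9 11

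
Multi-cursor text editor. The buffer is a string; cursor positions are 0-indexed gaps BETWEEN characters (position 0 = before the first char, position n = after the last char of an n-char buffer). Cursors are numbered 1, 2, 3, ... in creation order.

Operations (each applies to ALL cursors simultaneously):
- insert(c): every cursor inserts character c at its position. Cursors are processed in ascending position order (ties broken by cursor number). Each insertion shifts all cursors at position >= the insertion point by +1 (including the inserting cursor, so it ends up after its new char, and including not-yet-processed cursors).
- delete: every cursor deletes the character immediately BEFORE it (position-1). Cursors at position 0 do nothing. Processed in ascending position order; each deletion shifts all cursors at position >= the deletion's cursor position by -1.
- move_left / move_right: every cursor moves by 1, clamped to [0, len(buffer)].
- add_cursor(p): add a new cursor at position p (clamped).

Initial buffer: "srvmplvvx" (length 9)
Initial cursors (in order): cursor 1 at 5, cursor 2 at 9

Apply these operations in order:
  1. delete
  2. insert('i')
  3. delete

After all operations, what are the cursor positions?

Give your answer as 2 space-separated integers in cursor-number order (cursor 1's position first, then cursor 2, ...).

Answer: 4 7

Derivation:
After op 1 (delete): buffer="srvmlvv" (len 7), cursors c1@4 c2@7, authorship .......
After op 2 (insert('i')): buffer="srvmilvvi" (len 9), cursors c1@5 c2@9, authorship ....1...2
After op 3 (delete): buffer="srvmlvv" (len 7), cursors c1@4 c2@7, authorship .......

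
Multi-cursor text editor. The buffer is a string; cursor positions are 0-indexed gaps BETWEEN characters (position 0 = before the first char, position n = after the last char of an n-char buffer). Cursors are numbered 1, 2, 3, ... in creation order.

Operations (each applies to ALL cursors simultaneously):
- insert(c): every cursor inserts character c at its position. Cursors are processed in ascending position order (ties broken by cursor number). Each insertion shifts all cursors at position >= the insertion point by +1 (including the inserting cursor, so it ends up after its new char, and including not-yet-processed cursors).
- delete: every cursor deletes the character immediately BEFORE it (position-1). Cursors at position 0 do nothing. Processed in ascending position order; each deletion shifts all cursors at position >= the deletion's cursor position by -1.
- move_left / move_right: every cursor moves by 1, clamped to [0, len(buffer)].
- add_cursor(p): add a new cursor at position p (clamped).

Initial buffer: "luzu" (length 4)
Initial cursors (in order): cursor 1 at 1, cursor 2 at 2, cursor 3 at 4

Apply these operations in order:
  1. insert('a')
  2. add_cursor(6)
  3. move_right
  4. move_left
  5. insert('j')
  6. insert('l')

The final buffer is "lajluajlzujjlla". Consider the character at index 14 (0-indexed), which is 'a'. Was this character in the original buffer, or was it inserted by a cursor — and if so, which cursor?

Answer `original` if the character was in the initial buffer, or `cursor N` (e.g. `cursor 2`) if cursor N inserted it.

After op 1 (insert('a')): buffer="lauazua" (len 7), cursors c1@2 c2@4 c3@7, authorship .1.2..3
After op 2 (add_cursor(6)): buffer="lauazua" (len 7), cursors c1@2 c2@4 c4@6 c3@7, authorship .1.2..3
After op 3 (move_right): buffer="lauazua" (len 7), cursors c1@3 c2@5 c3@7 c4@7, authorship .1.2..3
After op 4 (move_left): buffer="lauazua" (len 7), cursors c1@2 c2@4 c3@6 c4@6, authorship .1.2..3
After op 5 (insert('j')): buffer="lajuajzujja" (len 11), cursors c1@3 c2@6 c3@10 c4@10, authorship .11.22..343
After op 6 (insert('l')): buffer="lajluajlzujjlla" (len 15), cursors c1@4 c2@8 c3@14 c4@14, authorship .111.222..34343
Authorship (.=original, N=cursor N): . 1 1 1 . 2 2 2 . . 3 4 3 4 3
Index 14: author = 3

Answer: cursor 3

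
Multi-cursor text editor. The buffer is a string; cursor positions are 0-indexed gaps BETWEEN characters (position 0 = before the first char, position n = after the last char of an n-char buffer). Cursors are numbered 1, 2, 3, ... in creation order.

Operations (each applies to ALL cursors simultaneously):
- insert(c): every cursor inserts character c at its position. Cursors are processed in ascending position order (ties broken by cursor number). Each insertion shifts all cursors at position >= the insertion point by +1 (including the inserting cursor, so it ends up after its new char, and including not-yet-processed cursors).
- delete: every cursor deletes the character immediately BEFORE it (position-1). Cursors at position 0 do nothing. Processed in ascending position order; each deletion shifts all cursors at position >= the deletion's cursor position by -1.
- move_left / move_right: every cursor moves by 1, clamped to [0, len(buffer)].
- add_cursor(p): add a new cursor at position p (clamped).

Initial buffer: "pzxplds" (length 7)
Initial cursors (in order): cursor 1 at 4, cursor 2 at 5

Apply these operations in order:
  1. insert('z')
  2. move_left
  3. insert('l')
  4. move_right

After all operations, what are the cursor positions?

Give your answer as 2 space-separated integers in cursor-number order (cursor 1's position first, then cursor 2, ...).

Answer: 6 9

Derivation:
After op 1 (insert('z')): buffer="pzxpzlzds" (len 9), cursors c1@5 c2@7, authorship ....1.2..
After op 2 (move_left): buffer="pzxpzlzds" (len 9), cursors c1@4 c2@6, authorship ....1.2..
After op 3 (insert('l')): buffer="pzxplzllzds" (len 11), cursors c1@5 c2@8, authorship ....11.22..
After op 4 (move_right): buffer="pzxplzllzds" (len 11), cursors c1@6 c2@9, authorship ....11.22..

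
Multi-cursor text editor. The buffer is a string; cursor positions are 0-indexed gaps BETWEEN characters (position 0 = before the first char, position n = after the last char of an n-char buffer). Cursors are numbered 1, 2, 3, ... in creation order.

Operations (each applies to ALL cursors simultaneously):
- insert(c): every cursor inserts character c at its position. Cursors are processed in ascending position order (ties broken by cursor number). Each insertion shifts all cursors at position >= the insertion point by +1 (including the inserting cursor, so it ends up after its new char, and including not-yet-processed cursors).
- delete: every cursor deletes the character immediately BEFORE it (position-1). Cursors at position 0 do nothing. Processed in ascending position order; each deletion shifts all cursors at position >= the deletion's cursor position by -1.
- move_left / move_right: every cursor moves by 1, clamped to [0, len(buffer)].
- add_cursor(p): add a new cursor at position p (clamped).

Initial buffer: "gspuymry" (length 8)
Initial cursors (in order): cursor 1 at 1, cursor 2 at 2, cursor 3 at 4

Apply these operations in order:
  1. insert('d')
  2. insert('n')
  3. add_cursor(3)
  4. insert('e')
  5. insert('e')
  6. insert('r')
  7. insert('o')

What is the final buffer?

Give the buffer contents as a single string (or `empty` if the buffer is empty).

After op 1 (insert('d')): buffer="gdsdpudymry" (len 11), cursors c1@2 c2@4 c3@7, authorship .1.2..3....
After op 2 (insert('n')): buffer="gdnsdnpudnymry" (len 14), cursors c1@3 c2@6 c3@10, authorship .11.22..33....
After op 3 (add_cursor(3)): buffer="gdnsdnpudnymry" (len 14), cursors c1@3 c4@3 c2@6 c3@10, authorship .11.22..33....
After op 4 (insert('e')): buffer="gdneesdnepudneymry" (len 18), cursors c1@5 c4@5 c2@9 c3@14, authorship .1114.222..333....
After op 5 (insert('e')): buffer="gdneeeesdneepudneeymry" (len 22), cursors c1@7 c4@7 c2@12 c3@18, authorship .111414.2222..3333....
After op 6 (insert('r')): buffer="gdneeeerrsdneerpudneerymry" (len 26), cursors c1@9 c4@9 c2@15 c3@22, authorship .11141414.22222..33333....
After op 7 (insert('o')): buffer="gdneeeerroosdneeropudneeroymry" (len 30), cursors c1@11 c4@11 c2@18 c3@26, authorship .1114141414.222222..333333....

Answer: gdneeeerroosdneeropudneeroymry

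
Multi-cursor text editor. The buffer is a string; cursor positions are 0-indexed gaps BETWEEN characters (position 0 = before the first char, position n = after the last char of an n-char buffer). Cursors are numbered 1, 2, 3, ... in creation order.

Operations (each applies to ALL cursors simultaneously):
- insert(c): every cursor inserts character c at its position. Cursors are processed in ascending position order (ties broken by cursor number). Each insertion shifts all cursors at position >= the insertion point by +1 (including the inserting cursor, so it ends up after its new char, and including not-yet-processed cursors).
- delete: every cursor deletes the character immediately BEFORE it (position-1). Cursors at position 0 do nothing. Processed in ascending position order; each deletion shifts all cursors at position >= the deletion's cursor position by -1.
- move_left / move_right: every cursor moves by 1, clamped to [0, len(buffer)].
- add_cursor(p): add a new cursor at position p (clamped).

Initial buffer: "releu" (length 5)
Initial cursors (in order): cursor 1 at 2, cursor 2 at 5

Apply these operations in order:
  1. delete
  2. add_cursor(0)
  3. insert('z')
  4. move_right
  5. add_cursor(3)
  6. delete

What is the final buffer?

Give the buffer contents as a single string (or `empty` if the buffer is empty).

After op 1 (delete): buffer="rle" (len 3), cursors c1@1 c2@3, authorship ...
After op 2 (add_cursor(0)): buffer="rle" (len 3), cursors c3@0 c1@1 c2@3, authorship ...
After op 3 (insert('z')): buffer="zrzlez" (len 6), cursors c3@1 c1@3 c2@6, authorship 3.1..2
After op 4 (move_right): buffer="zrzlez" (len 6), cursors c3@2 c1@4 c2@6, authorship 3.1..2
After op 5 (add_cursor(3)): buffer="zrzlez" (len 6), cursors c3@2 c4@3 c1@4 c2@6, authorship 3.1..2
After op 6 (delete): buffer="ze" (len 2), cursors c1@1 c3@1 c4@1 c2@2, authorship 3.

Answer: ze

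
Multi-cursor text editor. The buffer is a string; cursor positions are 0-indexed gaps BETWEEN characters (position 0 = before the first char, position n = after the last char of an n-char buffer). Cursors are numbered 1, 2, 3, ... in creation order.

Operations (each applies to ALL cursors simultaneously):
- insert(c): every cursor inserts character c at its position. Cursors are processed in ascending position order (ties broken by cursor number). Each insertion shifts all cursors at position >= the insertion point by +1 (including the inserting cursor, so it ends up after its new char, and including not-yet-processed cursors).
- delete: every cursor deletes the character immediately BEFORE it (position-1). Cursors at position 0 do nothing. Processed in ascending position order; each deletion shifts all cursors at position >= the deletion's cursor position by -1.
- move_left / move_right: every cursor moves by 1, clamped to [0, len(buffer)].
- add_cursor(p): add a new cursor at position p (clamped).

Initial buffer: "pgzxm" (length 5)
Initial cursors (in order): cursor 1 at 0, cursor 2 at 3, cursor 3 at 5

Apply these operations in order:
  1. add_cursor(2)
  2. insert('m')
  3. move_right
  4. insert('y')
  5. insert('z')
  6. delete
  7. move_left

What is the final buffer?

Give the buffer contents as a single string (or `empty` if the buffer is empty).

Answer: mpygmzymxymmy

Derivation:
After op 1 (add_cursor(2)): buffer="pgzxm" (len 5), cursors c1@0 c4@2 c2@3 c3@5, authorship .....
After op 2 (insert('m')): buffer="mpgmzmxmm" (len 9), cursors c1@1 c4@4 c2@6 c3@9, authorship 1..4.2..3
After op 3 (move_right): buffer="mpgmzmxmm" (len 9), cursors c1@2 c4@5 c2@7 c3@9, authorship 1..4.2..3
After op 4 (insert('y')): buffer="mpygmzymxymmy" (len 13), cursors c1@3 c4@7 c2@10 c3@13, authorship 1.1.4.42.2.33
After op 5 (insert('z')): buffer="mpyzgmzyzmxyzmmyz" (len 17), cursors c1@4 c4@9 c2@13 c3@17, authorship 1.11.4.442.22.333
After op 6 (delete): buffer="mpygmzymxymmy" (len 13), cursors c1@3 c4@7 c2@10 c3@13, authorship 1.1.4.42.2.33
After op 7 (move_left): buffer="mpygmzymxymmy" (len 13), cursors c1@2 c4@6 c2@9 c3@12, authorship 1.1.4.42.2.33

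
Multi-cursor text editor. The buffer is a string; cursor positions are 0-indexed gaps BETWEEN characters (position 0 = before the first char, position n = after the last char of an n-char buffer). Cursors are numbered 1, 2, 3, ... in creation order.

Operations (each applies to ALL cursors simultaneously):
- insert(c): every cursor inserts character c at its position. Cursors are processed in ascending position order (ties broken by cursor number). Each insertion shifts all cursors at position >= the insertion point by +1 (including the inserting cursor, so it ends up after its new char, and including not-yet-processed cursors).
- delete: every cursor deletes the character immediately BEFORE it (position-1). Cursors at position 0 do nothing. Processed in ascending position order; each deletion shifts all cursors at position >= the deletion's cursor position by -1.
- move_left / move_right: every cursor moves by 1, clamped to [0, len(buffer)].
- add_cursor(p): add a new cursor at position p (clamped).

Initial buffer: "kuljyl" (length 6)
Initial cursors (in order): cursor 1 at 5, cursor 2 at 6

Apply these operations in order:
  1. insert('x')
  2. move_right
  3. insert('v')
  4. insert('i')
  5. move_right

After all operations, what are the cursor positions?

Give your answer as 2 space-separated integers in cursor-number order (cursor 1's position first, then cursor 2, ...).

Answer: 10 12

Derivation:
After op 1 (insert('x')): buffer="kuljyxlx" (len 8), cursors c1@6 c2@8, authorship .....1.2
After op 2 (move_right): buffer="kuljyxlx" (len 8), cursors c1@7 c2@8, authorship .....1.2
After op 3 (insert('v')): buffer="kuljyxlvxv" (len 10), cursors c1@8 c2@10, authorship .....1.122
After op 4 (insert('i')): buffer="kuljyxlvixvi" (len 12), cursors c1@9 c2@12, authorship .....1.11222
After op 5 (move_right): buffer="kuljyxlvixvi" (len 12), cursors c1@10 c2@12, authorship .....1.11222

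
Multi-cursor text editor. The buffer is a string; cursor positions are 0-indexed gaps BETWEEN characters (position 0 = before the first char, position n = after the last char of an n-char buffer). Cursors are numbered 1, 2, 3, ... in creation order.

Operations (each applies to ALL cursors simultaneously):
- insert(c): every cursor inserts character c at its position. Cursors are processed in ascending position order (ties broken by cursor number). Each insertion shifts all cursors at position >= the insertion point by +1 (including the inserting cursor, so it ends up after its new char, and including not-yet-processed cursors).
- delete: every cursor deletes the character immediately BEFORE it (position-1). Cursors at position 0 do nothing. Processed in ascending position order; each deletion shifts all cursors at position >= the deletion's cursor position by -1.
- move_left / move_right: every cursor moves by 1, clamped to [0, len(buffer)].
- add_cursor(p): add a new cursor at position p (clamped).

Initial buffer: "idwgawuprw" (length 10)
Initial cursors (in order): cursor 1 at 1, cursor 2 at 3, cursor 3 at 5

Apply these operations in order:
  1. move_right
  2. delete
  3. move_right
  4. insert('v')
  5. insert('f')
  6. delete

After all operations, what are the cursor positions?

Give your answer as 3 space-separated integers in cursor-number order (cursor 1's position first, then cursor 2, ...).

After op 1 (move_right): buffer="idwgawuprw" (len 10), cursors c1@2 c2@4 c3@6, authorship ..........
After op 2 (delete): buffer="iwauprw" (len 7), cursors c1@1 c2@2 c3@3, authorship .......
After op 3 (move_right): buffer="iwauprw" (len 7), cursors c1@2 c2@3 c3@4, authorship .......
After op 4 (insert('v')): buffer="iwvavuvprw" (len 10), cursors c1@3 c2@5 c3@7, authorship ..1.2.3...
After op 5 (insert('f')): buffer="iwvfavfuvfprw" (len 13), cursors c1@4 c2@7 c3@10, authorship ..11.22.33...
After op 6 (delete): buffer="iwvavuvprw" (len 10), cursors c1@3 c2@5 c3@7, authorship ..1.2.3...

Answer: 3 5 7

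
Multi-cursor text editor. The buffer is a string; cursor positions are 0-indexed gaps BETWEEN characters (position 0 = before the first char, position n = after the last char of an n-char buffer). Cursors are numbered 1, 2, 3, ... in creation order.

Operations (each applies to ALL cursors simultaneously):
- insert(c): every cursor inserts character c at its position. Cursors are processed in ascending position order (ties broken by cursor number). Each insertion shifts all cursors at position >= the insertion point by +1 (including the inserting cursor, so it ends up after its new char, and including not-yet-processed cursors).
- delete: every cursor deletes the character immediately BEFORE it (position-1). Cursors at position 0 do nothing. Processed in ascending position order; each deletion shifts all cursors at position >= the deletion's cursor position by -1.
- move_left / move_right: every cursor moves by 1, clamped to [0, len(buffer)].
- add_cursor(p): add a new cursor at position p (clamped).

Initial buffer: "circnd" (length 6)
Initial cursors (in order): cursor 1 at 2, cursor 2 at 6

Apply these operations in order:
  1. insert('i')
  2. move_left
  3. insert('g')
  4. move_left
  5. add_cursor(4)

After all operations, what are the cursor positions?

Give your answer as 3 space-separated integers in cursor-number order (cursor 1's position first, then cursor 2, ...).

Answer: 2 8 4

Derivation:
After op 1 (insert('i')): buffer="ciircndi" (len 8), cursors c1@3 c2@8, authorship ..1....2
After op 2 (move_left): buffer="ciircndi" (len 8), cursors c1@2 c2@7, authorship ..1....2
After op 3 (insert('g')): buffer="cigircndgi" (len 10), cursors c1@3 c2@9, authorship ..11....22
After op 4 (move_left): buffer="cigircndgi" (len 10), cursors c1@2 c2@8, authorship ..11....22
After op 5 (add_cursor(4)): buffer="cigircndgi" (len 10), cursors c1@2 c3@4 c2@8, authorship ..11....22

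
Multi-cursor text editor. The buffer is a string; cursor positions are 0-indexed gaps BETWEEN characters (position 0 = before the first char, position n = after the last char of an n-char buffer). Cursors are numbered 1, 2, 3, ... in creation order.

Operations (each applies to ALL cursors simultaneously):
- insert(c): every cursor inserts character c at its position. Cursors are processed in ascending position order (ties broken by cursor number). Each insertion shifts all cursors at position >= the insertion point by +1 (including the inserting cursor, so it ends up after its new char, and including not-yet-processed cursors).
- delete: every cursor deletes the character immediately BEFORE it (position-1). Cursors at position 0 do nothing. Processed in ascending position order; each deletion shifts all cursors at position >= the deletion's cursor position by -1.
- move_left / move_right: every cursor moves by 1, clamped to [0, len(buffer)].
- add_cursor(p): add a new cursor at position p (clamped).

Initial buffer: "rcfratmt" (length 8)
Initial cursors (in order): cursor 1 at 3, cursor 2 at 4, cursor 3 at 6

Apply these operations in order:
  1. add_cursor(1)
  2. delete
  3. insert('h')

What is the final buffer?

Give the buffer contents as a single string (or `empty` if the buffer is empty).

Answer: hchhahmt

Derivation:
After op 1 (add_cursor(1)): buffer="rcfratmt" (len 8), cursors c4@1 c1@3 c2@4 c3@6, authorship ........
After op 2 (delete): buffer="camt" (len 4), cursors c4@0 c1@1 c2@1 c3@2, authorship ....
After op 3 (insert('h')): buffer="hchhahmt" (len 8), cursors c4@1 c1@4 c2@4 c3@6, authorship 4.12.3..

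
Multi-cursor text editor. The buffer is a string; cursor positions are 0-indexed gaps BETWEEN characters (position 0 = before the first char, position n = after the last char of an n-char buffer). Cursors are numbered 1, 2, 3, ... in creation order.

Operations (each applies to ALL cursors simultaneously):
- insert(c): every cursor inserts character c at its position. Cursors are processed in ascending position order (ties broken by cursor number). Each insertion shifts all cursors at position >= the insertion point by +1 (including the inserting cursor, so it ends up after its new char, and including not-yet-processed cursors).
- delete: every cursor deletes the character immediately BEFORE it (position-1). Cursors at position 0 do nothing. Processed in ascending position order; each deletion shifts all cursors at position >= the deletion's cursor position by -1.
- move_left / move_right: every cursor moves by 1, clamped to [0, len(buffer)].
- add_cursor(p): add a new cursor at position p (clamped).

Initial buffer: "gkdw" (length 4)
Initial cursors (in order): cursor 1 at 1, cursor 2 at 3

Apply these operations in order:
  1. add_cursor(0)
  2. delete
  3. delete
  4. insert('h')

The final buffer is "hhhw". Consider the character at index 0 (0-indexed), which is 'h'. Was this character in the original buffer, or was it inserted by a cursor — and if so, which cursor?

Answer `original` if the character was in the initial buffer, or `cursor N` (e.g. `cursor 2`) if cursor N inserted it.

After op 1 (add_cursor(0)): buffer="gkdw" (len 4), cursors c3@0 c1@1 c2@3, authorship ....
After op 2 (delete): buffer="kw" (len 2), cursors c1@0 c3@0 c2@1, authorship ..
After op 3 (delete): buffer="w" (len 1), cursors c1@0 c2@0 c3@0, authorship .
After op 4 (insert('h')): buffer="hhhw" (len 4), cursors c1@3 c2@3 c3@3, authorship 123.
Authorship (.=original, N=cursor N): 1 2 3 .
Index 0: author = 1

Answer: cursor 1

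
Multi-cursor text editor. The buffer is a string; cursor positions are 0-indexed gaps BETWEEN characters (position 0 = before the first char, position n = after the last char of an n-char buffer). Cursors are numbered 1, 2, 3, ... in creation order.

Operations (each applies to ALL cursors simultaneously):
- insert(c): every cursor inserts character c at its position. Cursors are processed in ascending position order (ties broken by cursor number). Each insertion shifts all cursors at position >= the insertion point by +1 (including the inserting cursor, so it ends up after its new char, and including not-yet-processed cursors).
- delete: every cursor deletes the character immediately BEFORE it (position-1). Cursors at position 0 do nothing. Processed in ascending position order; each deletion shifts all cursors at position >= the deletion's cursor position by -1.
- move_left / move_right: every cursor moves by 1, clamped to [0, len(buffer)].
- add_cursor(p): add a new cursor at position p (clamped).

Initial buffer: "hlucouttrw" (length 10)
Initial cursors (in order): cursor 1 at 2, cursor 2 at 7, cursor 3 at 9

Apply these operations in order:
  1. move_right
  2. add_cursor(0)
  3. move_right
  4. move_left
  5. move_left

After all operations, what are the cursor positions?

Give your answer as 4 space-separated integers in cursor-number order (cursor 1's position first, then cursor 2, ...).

Answer: 2 7 8 0

Derivation:
After op 1 (move_right): buffer="hlucouttrw" (len 10), cursors c1@3 c2@8 c3@10, authorship ..........
After op 2 (add_cursor(0)): buffer="hlucouttrw" (len 10), cursors c4@0 c1@3 c2@8 c3@10, authorship ..........
After op 3 (move_right): buffer="hlucouttrw" (len 10), cursors c4@1 c1@4 c2@9 c3@10, authorship ..........
After op 4 (move_left): buffer="hlucouttrw" (len 10), cursors c4@0 c1@3 c2@8 c3@9, authorship ..........
After op 5 (move_left): buffer="hlucouttrw" (len 10), cursors c4@0 c1@2 c2@7 c3@8, authorship ..........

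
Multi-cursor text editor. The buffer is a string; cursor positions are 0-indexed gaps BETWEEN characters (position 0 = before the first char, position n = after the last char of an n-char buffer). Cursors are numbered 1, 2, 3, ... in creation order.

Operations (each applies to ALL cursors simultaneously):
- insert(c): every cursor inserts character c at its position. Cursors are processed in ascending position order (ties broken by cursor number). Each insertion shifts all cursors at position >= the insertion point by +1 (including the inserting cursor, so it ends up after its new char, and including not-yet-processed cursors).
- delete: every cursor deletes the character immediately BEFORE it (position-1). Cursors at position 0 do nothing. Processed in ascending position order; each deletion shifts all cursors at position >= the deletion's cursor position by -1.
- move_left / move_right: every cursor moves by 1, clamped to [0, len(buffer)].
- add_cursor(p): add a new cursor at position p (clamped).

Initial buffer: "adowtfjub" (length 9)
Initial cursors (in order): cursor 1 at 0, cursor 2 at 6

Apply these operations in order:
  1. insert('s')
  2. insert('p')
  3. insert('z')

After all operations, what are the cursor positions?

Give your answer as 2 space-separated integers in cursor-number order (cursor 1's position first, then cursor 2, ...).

Answer: 3 12

Derivation:
After op 1 (insert('s')): buffer="sadowtfsjub" (len 11), cursors c1@1 c2@8, authorship 1......2...
After op 2 (insert('p')): buffer="spadowtfspjub" (len 13), cursors c1@2 c2@10, authorship 11......22...
After op 3 (insert('z')): buffer="spzadowtfspzjub" (len 15), cursors c1@3 c2@12, authorship 111......222...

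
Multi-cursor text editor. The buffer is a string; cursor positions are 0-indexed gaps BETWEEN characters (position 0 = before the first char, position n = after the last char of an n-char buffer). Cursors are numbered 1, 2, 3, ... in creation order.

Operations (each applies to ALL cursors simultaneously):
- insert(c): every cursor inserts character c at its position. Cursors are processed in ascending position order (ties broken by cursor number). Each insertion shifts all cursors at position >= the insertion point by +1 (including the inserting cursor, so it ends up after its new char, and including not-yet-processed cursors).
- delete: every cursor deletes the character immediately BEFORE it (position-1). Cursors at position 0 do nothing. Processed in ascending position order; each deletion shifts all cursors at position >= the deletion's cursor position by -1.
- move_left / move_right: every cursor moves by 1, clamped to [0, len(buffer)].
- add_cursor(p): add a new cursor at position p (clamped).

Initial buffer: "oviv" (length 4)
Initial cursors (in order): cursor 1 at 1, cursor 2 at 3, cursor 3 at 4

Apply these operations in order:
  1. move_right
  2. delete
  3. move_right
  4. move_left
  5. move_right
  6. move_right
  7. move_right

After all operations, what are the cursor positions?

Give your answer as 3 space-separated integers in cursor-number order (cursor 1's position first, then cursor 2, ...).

Answer: 1 1 1

Derivation:
After op 1 (move_right): buffer="oviv" (len 4), cursors c1@2 c2@4 c3@4, authorship ....
After op 2 (delete): buffer="o" (len 1), cursors c1@1 c2@1 c3@1, authorship .
After op 3 (move_right): buffer="o" (len 1), cursors c1@1 c2@1 c3@1, authorship .
After op 4 (move_left): buffer="o" (len 1), cursors c1@0 c2@0 c3@0, authorship .
After op 5 (move_right): buffer="o" (len 1), cursors c1@1 c2@1 c3@1, authorship .
After op 6 (move_right): buffer="o" (len 1), cursors c1@1 c2@1 c3@1, authorship .
After op 7 (move_right): buffer="o" (len 1), cursors c1@1 c2@1 c3@1, authorship .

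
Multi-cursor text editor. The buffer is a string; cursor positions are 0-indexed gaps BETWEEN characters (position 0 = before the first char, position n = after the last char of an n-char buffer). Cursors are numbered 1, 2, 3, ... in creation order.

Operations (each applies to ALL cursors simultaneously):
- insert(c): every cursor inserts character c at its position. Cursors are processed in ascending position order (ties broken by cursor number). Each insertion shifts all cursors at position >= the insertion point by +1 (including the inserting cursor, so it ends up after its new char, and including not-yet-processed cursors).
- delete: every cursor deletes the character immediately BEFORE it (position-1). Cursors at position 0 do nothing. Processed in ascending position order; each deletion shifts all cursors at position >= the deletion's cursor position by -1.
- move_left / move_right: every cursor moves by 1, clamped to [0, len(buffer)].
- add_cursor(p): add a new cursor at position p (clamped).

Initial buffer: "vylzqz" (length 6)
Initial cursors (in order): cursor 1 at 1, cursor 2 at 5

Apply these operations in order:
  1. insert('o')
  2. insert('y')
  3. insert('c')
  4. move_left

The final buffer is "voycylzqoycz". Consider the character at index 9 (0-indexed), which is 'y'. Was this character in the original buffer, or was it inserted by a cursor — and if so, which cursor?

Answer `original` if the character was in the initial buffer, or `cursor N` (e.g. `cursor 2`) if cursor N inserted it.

Answer: cursor 2

Derivation:
After op 1 (insert('o')): buffer="voylzqoz" (len 8), cursors c1@2 c2@7, authorship .1....2.
After op 2 (insert('y')): buffer="voyylzqoyz" (len 10), cursors c1@3 c2@9, authorship .11....22.
After op 3 (insert('c')): buffer="voycylzqoycz" (len 12), cursors c1@4 c2@11, authorship .111....222.
After op 4 (move_left): buffer="voycylzqoycz" (len 12), cursors c1@3 c2@10, authorship .111....222.
Authorship (.=original, N=cursor N): . 1 1 1 . . . . 2 2 2 .
Index 9: author = 2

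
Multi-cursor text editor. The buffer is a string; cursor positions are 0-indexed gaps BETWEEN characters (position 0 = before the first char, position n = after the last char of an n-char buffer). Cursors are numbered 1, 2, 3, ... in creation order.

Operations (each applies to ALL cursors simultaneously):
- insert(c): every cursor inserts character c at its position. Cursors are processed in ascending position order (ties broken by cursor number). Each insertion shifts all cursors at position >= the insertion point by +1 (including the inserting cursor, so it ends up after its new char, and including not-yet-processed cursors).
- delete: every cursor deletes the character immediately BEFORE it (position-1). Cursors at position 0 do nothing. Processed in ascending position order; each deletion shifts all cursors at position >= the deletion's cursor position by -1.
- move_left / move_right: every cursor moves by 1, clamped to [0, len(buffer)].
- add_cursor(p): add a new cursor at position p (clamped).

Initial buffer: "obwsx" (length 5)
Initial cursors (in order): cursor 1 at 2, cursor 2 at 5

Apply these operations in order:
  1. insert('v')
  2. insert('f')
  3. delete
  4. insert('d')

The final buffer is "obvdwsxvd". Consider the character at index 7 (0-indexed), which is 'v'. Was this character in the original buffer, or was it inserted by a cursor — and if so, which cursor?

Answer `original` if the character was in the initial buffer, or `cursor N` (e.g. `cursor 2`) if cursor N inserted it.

Answer: cursor 2

Derivation:
After op 1 (insert('v')): buffer="obvwsxv" (len 7), cursors c1@3 c2@7, authorship ..1...2
After op 2 (insert('f')): buffer="obvfwsxvf" (len 9), cursors c1@4 c2@9, authorship ..11...22
After op 3 (delete): buffer="obvwsxv" (len 7), cursors c1@3 c2@7, authorship ..1...2
After op 4 (insert('d')): buffer="obvdwsxvd" (len 9), cursors c1@4 c2@9, authorship ..11...22
Authorship (.=original, N=cursor N): . . 1 1 . . . 2 2
Index 7: author = 2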